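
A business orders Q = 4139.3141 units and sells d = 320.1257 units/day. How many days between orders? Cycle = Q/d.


Cycle = 4139.3141 / 320.1257 = 12.9303

12.9303 days


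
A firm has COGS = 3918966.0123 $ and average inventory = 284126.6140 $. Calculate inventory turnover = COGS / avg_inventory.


Turnover = 3918966.0123 / 284126.6140 = 13.7930

13.7930


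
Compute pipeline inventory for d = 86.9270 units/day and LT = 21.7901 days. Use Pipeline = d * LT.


Pipeline = 86.9270 * 21.7901 = 1894.1480

1894.1480 units


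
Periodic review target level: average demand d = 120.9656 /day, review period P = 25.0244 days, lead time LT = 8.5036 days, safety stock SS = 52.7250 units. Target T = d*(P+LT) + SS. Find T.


P + LT = 33.5280
d*(P+LT) = 120.9656 * 33.5280 = 4055.7346
T = 4055.7346 + 52.7250 = 4108.4596

4108.4596 units


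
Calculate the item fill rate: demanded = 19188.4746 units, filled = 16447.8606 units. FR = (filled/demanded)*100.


FR = 16447.8606 / 19188.4746 * 100 = 85.7174

85.7174%


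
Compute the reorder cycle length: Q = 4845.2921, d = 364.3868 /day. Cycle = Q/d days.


Cycle = 4845.2921 / 364.3868 = 13.2971

13.2971 days


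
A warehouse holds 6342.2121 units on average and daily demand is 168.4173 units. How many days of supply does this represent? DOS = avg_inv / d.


DOS = 6342.2121 / 168.4173 = 37.6577

37.6577 days


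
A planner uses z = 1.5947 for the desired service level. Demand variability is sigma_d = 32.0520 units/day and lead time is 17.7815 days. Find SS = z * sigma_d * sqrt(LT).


sqrt(LT) = sqrt(17.7815) = 4.2168
SS = 1.5947 * 32.0520 * 4.2168 = 215.5353

215.5353 units


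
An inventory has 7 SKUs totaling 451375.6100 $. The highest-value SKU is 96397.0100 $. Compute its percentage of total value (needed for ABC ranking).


Top item = 96397.0100
Total = 451375.6100
Percentage = 96397.0100 / 451375.6100 * 100 = 21.3563

21.3563%


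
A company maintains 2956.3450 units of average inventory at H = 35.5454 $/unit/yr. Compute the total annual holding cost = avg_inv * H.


Cost = 2956.3450 * 35.5454 = 105084.4656

105084.4656 $/yr


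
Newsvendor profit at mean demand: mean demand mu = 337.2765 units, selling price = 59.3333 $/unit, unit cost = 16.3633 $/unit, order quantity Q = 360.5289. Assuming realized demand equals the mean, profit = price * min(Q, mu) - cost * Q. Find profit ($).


Sales at mu = min(360.5289, 337.2765) = 337.2765
Revenue = 59.3333 * 337.2765 = 20011.7278
Total cost = 16.3633 * 360.5289 = 5899.4425
Profit = 20011.7278 - 5899.4425 = 14112.2852

14112.2852 $


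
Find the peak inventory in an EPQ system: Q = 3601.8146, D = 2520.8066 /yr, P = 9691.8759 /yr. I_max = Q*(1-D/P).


D/P = 0.2601
1 - D/P = 0.7399
I_max = 3601.8146 * 0.7399 = 2665.0013

2665.0013 units


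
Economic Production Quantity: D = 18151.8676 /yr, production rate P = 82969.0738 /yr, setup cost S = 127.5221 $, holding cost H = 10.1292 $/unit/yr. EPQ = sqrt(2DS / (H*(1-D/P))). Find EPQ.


1 - D/P = 1 - 0.2188 = 0.7812
H*(1-D/P) = 7.9131
2DS = 4629528.5505
EPQ = sqrt(585042.6864) = 764.8808

764.8808 units


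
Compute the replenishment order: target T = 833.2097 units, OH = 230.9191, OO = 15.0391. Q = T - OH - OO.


Inventory position = OH + OO = 230.9191 + 15.0391 = 245.9582
Q = 833.2097 - 245.9582 = 587.2515

587.2515 units


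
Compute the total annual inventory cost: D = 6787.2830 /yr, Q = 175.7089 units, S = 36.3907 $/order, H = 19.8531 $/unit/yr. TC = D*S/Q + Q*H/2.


Ordering cost = D*S/Q = 1405.6999
Holding cost = Q*H/2 = 1744.1832
TC = 1405.6999 + 1744.1832 = 3149.8831

3149.8831 $/yr


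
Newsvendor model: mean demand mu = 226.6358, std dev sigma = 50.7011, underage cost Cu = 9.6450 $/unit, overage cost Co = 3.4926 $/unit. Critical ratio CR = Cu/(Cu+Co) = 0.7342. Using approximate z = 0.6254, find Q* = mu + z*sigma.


CR = Cu/(Cu+Co) = 9.6450/(9.6450+3.4926) = 0.7342
z = 0.6254
Q* = 226.6358 + 0.6254 * 50.7011 = 258.3443

258.3443 units


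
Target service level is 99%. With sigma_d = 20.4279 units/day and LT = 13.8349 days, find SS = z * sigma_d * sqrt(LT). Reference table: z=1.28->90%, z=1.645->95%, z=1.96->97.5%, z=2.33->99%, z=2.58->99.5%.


From the table, SL = 99% corresponds to z = 2.33
sqrt(LT) = sqrt(13.8349) = 3.7195
SS = 2.33 * 20.4279 * 3.7195 = 177.0385

177.0385 units


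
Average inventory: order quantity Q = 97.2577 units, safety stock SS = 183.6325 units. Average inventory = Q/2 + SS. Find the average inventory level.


Q/2 = 48.6288
Avg = 48.6288 + 183.6325 = 232.2613

232.2613 units


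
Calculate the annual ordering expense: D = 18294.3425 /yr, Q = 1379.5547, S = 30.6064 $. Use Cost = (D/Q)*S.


Number of orders = D/Q = 13.2610
Cost = 13.2610 * 30.6064 = 405.8730

405.8730 $/yr


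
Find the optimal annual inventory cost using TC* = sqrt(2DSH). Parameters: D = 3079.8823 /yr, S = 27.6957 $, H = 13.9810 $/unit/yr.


2*D*S*H = 2385144.5132
TC* = sqrt(2385144.5132) = 1544.3913

1544.3913 $/yr


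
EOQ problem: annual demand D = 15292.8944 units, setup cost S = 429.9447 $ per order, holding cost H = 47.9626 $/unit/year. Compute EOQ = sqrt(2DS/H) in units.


2*D*S = 2 * 15292.8944 * 429.9447 = 13150197.7899
2*D*S/H = 274176.0828
EOQ = sqrt(274176.0828) = 523.6183

523.6183 units


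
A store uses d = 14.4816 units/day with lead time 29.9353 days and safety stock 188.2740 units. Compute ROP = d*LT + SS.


d*LT = 14.4816 * 29.9353 = 433.5110
ROP = 433.5110 + 188.2740 = 621.7850

621.7850 units


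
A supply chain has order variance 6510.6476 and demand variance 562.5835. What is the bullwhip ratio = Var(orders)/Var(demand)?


BW = 6510.6476 / 562.5835 = 11.5728

11.5728


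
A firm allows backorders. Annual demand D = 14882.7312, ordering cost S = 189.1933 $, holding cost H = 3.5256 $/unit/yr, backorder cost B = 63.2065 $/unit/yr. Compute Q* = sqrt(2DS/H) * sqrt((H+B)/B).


sqrt(2DS/H) = 1263.8417
sqrt((H+B)/B) = 1.0275
Q* = 1263.8417 * 1.0275 = 1298.6114

1298.6114 units


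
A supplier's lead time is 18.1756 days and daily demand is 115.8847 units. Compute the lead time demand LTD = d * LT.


LTD = 115.8847 * 18.1756 = 2106.2740

2106.2740 units


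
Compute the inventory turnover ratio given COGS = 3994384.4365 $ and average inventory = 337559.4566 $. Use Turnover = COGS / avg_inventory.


Turnover = 3994384.4365 / 337559.4566 = 11.8331

11.8331


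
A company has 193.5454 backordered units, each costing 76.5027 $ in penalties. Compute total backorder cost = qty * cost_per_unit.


Total = 193.5454 * 76.5027 = 14806.7457

14806.7457 $


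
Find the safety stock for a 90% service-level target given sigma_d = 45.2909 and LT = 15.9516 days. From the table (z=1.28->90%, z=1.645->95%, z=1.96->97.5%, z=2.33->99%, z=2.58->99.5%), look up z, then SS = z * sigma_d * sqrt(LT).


From the table, SL = 90% corresponds to z = 1.28
sqrt(LT) = sqrt(15.9516) = 3.9939
SS = 1.28 * 45.2909 * 3.9939 = 231.5384

231.5384 units


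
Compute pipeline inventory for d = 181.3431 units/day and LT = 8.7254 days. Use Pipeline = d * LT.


Pipeline = 181.3431 * 8.7254 = 1582.2911

1582.2911 units


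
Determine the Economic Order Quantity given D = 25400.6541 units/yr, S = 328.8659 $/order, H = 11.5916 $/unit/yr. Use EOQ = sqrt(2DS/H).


2*D*S = 2 * 25400.6541 * 328.8659 = 16706817.9424
2*D*S/H = 1441286.6164
EOQ = sqrt(1441286.6164) = 1200.5360

1200.5360 units


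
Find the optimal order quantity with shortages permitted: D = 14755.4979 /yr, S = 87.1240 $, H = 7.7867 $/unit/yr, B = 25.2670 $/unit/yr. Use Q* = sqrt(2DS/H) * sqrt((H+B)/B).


sqrt(2DS/H) = 574.6245
sqrt((H+B)/B) = 1.1438
Q* = 574.6245 * 1.1438 = 657.2299

657.2299 units


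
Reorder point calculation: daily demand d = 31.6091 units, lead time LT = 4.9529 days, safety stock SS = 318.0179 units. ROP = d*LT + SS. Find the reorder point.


d*LT = 31.6091 * 4.9529 = 156.5567
ROP = 156.5567 + 318.0179 = 474.5746

474.5746 units


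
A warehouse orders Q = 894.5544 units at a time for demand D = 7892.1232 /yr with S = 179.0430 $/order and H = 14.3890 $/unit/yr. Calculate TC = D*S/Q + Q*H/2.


Ordering cost = D*S/Q = 1579.5903
Holding cost = Q*H/2 = 6435.8716
TC = 1579.5903 + 6435.8716 = 8015.4619

8015.4619 $/yr


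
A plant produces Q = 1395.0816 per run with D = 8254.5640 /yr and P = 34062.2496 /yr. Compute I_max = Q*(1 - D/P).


D/P = 0.2423
1 - D/P = 0.7577
I_max = 1395.0816 * 0.7577 = 1057.0009

1057.0009 units


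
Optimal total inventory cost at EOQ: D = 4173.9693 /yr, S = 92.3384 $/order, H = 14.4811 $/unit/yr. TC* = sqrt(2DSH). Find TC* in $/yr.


2*D*S*H = 11162542.9705
TC* = sqrt(11162542.9705) = 3341.0392

3341.0392 $/yr


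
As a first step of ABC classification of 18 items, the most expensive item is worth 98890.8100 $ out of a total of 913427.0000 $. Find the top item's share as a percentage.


Top item = 98890.8100
Total = 913427.0000
Percentage = 98890.8100 / 913427.0000 * 100 = 10.8264

10.8264%


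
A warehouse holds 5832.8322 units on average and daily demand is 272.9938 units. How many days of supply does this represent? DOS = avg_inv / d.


DOS = 5832.8322 / 272.9938 = 21.3662

21.3662 days


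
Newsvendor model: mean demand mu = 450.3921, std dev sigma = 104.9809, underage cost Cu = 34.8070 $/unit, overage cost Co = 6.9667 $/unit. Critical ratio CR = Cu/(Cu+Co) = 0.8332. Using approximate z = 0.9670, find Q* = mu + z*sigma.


CR = Cu/(Cu+Co) = 34.8070/(34.8070+6.9667) = 0.8332
z = 0.9670
Q* = 450.3921 + 0.9670 * 104.9809 = 551.9086

551.9086 units


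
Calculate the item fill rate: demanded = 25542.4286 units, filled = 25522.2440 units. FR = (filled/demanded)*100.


FR = 25522.2440 / 25542.4286 * 100 = 99.9210

99.9210%


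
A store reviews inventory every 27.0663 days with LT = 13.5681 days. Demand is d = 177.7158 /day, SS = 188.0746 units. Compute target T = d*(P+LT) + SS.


P + LT = 40.6344
d*(P+LT) = 177.7158 * 40.6344 = 7221.3749
T = 7221.3749 + 188.0746 = 7409.4495

7409.4495 units


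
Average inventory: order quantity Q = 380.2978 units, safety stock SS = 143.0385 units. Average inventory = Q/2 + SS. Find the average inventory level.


Q/2 = 190.1489
Avg = 190.1489 + 143.0385 = 333.1874

333.1874 units


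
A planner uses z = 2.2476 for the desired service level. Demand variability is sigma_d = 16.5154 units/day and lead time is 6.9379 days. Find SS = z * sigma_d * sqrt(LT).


sqrt(LT) = sqrt(6.9379) = 2.6340
SS = 2.2476 * 16.5154 * 2.6340 = 97.7737

97.7737 units


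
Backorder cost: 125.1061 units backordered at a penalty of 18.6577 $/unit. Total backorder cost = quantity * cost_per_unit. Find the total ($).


Total = 125.1061 * 18.6577 = 2334.1921

2334.1921 $


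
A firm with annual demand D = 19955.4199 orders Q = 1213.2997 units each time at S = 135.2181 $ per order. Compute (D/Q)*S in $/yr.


Number of orders = D/Q = 16.4472
Cost = 16.4472 * 135.2181 = 2223.9633

2223.9633 $/yr


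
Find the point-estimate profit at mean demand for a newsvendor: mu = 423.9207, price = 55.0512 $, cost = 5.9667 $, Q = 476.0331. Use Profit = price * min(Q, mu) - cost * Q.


Sales at mu = min(476.0331, 423.9207) = 423.9207
Revenue = 55.0512 * 423.9207 = 23337.3432
Total cost = 5.9667 * 476.0331 = 2840.3467
Profit = 23337.3432 - 2840.3467 = 20496.9965

20496.9965 $


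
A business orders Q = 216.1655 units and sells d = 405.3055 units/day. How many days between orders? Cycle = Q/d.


Cycle = 216.1655 / 405.3055 = 0.5333

0.5333 days


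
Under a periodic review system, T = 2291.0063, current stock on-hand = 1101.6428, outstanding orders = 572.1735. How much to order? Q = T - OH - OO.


Inventory position = OH + OO = 1101.6428 + 572.1735 = 1673.8163
Q = 2291.0063 - 1673.8163 = 617.1900

617.1900 units


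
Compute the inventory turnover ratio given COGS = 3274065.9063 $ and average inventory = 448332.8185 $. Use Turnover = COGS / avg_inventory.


Turnover = 3274065.9063 / 448332.8185 = 7.3028

7.3028


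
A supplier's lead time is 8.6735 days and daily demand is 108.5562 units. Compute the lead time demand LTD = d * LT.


LTD = 108.5562 * 8.6735 = 941.5622

941.5622 units


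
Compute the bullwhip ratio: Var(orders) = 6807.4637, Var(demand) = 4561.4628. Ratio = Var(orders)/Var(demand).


BW = 6807.4637 / 4561.4628 = 1.4924

1.4924


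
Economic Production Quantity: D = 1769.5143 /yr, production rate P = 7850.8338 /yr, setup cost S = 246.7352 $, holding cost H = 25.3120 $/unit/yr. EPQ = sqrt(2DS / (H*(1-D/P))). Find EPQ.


1 - D/P = 1 - 0.2254 = 0.7746
H*(1-D/P) = 19.6069
2DS = 873202.9294
EPQ = sqrt(44535.5361) = 211.0344

211.0344 units


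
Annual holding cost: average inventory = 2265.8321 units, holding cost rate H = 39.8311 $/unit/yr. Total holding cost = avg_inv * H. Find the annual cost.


Cost = 2265.8321 * 39.8311 = 90250.5850

90250.5850 $/yr


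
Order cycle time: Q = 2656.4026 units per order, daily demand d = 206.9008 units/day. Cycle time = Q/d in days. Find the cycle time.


Cycle = 2656.4026 / 206.9008 = 12.8390

12.8390 days


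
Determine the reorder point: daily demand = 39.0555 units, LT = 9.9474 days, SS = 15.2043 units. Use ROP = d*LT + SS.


d*LT = 39.0555 * 9.9474 = 388.5007
ROP = 388.5007 + 15.2043 = 403.7050

403.7050 units


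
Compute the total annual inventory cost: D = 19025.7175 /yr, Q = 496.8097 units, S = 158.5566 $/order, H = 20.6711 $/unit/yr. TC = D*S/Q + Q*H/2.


Ordering cost = D*S/Q = 6072.0495
Holding cost = Q*H/2 = 5134.8015
TC = 6072.0495 + 5134.8015 = 11206.8510

11206.8510 $/yr


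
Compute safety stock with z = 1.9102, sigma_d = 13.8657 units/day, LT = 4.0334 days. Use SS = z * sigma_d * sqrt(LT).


sqrt(LT) = sqrt(4.0334) = 2.0083
SS = 1.9102 * 13.8657 * 2.0083 = 53.1932

53.1932 units


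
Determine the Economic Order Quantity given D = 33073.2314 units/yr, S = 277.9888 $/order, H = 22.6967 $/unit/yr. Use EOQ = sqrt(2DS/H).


2*D*S = 2 * 33073.2314 * 277.9888 = 18387975.8180
2*D*S/H = 810160.7643
EOQ = sqrt(810160.7643) = 900.0893

900.0893 units


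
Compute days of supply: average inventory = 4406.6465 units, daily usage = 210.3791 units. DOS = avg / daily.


DOS = 4406.6465 / 210.3791 = 20.9462

20.9462 days


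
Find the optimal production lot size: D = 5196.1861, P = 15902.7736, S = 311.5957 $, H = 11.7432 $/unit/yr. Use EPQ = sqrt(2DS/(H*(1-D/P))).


1 - D/P = 1 - 0.3267 = 0.6733
H*(1-D/P) = 7.9061
2DS = 3238218.4903
EPQ = sqrt(409582.5979) = 639.9864

639.9864 units


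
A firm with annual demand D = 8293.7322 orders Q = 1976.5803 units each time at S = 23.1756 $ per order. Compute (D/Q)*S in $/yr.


Number of orders = D/Q = 4.1960
Cost = 4.1960 * 23.1756 = 97.2448

97.2448 $/yr


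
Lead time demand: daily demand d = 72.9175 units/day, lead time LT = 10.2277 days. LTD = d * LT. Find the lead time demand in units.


LTD = 72.9175 * 10.2277 = 745.7783

745.7783 units


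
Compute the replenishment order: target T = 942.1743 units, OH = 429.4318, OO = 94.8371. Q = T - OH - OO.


Inventory position = OH + OO = 429.4318 + 94.8371 = 524.2689
Q = 942.1743 - 524.2689 = 417.9054

417.9054 units


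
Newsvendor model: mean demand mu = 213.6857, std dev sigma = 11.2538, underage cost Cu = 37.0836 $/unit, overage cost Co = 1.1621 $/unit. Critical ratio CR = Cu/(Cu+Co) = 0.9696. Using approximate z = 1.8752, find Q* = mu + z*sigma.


CR = Cu/(Cu+Co) = 37.0836/(37.0836+1.1621) = 0.9696
z = 1.8752
Q* = 213.6857 + 1.8752 * 11.2538 = 234.7888

234.7888 units


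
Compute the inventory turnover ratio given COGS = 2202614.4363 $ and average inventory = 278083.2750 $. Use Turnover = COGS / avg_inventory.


Turnover = 2202614.4363 / 278083.2750 = 7.9207

7.9207


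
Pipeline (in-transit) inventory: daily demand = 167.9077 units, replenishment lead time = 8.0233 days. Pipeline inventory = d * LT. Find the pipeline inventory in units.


Pipeline = 167.9077 * 8.0233 = 1347.1738

1347.1738 units


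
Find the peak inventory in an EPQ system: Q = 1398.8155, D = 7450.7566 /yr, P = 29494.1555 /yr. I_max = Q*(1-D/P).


D/P = 0.2526
1 - D/P = 0.7474
I_max = 1398.8155 * 0.7474 = 1045.4494

1045.4494 units


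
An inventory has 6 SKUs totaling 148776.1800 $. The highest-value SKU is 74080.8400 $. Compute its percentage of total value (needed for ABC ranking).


Top item = 74080.8400
Total = 148776.1800
Percentage = 74080.8400 / 148776.1800 * 100 = 49.7935

49.7935%


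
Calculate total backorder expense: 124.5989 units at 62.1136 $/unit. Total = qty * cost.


Total = 124.5989 * 62.1136 = 7739.2862

7739.2862 $


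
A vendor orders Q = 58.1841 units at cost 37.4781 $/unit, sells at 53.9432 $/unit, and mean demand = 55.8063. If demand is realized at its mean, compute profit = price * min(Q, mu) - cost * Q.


Sales at mu = min(58.1841, 55.8063) = 55.8063
Revenue = 53.9432 * 55.8063 = 3010.3704
Total cost = 37.4781 * 58.1841 = 2180.6295
Profit = 3010.3704 - 2180.6295 = 829.7409

829.7409 $


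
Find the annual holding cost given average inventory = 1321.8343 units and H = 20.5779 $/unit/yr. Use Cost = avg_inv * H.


Cost = 1321.8343 * 20.5779 = 27200.5740

27200.5740 $/yr


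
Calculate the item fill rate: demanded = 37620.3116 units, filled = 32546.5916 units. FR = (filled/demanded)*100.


FR = 32546.5916 / 37620.3116 * 100 = 86.5133

86.5133%


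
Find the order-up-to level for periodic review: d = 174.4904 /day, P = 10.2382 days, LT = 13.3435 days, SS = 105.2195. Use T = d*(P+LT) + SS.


P + LT = 23.5817
d*(P+LT) = 174.4904 * 23.5817 = 4114.7803
T = 4114.7803 + 105.2195 = 4219.9998

4219.9998 units


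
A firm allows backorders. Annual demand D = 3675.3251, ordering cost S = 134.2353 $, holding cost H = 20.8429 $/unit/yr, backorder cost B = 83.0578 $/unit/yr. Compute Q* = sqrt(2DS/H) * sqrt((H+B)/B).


sqrt(2DS/H) = 217.5791
sqrt((H+B)/B) = 1.1185
Q* = 217.5791 * 1.1185 = 243.3527

243.3527 units


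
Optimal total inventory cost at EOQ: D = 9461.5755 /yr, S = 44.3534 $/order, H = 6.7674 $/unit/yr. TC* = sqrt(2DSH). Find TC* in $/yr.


2*D*S*H = 5679920.0034
TC* = sqrt(5679920.0034) = 2383.2583

2383.2583 $/yr


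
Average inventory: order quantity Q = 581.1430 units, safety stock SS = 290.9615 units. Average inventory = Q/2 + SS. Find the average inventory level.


Q/2 = 290.5715
Avg = 290.5715 + 290.9615 = 581.5330

581.5330 units


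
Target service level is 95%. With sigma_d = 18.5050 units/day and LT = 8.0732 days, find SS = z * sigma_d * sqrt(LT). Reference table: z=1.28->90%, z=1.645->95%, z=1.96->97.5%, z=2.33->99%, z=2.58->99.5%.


From the table, SL = 95% corresponds to z = 1.645
sqrt(LT) = sqrt(8.0732) = 2.8413
SS = 1.645 * 18.5050 * 2.8413 = 86.4924

86.4924 units


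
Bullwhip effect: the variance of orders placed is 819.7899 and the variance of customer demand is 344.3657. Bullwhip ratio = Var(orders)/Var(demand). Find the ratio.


BW = 819.7899 / 344.3657 = 2.3806

2.3806


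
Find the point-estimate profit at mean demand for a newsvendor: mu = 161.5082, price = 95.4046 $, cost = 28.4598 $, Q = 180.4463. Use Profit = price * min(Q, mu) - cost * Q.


Sales at mu = min(180.4463, 161.5082) = 161.5082
Revenue = 95.4046 * 161.5082 = 15408.6252
Total cost = 28.4598 * 180.4463 = 5135.4656
Profit = 15408.6252 - 5135.4656 = 10273.1596

10273.1596 $


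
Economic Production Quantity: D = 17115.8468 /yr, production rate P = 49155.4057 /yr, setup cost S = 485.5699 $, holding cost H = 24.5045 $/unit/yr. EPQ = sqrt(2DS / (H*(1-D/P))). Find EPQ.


1 - D/P = 1 - 0.3482 = 0.6518
H*(1-D/P) = 15.9721
2DS = 16621880.0382
EPQ = sqrt(1040684.4246) = 1020.1394

1020.1394 units


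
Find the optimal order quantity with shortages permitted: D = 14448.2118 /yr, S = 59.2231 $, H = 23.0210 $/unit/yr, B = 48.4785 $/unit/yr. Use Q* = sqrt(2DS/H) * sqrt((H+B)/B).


sqrt(2DS/H) = 272.6500
sqrt((H+B)/B) = 1.2144
Q* = 272.6500 * 1.2144 = 331.1177

331.1177 units


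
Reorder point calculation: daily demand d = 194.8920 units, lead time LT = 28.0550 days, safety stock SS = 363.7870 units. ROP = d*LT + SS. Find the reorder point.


d*LT = 194.8920 * 28.0550 = 5467.6951
ROP = 5467.6951 + 363.7870 = 5831.4821

5831.4821 units


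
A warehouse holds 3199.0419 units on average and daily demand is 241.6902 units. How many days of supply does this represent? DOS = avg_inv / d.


DOS = 3199.0419 / 241.6902 = 13.2361

13.2361 days


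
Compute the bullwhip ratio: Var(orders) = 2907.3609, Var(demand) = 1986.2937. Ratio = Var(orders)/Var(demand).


BW = 2907.3609 / 1986.2937 = 1.4637

1.4637


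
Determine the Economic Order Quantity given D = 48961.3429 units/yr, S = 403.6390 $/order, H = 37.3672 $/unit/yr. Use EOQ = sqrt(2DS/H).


2*D*S = 2 * 48961.3429 * 403.6390 = 39525414.9736
2*D*S/H = 1057756.9359
EOQ = sqrt(1057756.9359) = 1028.4731

1028.4731 units


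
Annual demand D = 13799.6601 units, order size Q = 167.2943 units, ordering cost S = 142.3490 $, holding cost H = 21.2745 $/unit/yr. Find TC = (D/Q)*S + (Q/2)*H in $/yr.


Ordering cost = D*S/Q = 11741.9889
Holding cost = Q*H/2 = 1779.5513
TC = 11741.9889 + 1779.5513 = 13521.5402

13521.5402 $/yr


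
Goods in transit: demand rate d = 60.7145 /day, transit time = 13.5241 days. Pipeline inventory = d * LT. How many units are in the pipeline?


Pipeline = 60.7145 * 13.5241 = 821.1090

821.1090 units


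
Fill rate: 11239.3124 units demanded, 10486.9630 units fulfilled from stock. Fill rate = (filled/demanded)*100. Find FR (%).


FR = 10486.9630 / 11239.3124 * 100 = 93.3061

93.3061%


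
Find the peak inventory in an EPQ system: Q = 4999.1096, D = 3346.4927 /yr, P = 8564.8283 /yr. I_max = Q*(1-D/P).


D/P = 0.3907
1 - D/P = 0.6093
I_max = 4999.1096 * 0.6093 = 3045.8324

3045.8324 units


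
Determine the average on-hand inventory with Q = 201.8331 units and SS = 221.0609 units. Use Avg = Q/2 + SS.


Q/2 = 100.9166
Avg = 100.9166 + 221.0609 = 321.9774

321.9774 units


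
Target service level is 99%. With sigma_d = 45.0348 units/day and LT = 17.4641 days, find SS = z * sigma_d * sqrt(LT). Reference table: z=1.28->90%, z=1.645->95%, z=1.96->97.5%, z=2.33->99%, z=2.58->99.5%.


From the table, SL = 99% corresponds to z = 2.33
sqrt(LT) = sqrt(17.4641) = 4.1790
SS = 2.33 * 45.0348 * 4.1790 = 438.5077

438.5077 units


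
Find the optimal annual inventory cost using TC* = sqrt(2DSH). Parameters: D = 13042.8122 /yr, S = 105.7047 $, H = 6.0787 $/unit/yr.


2*D*S*H = 16761243.8722
TC* = sqrt(16761243.8722) = 4094.0498

4094.0498 $/yr


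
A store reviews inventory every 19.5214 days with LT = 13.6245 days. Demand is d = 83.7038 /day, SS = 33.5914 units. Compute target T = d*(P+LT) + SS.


P + LT = 33.1459
d*(P+LT) = 83.7038 * 33.1459 = 2774.4378
T = 2774.4378 + 33.5914 = 2808.0292

2808.0292 units


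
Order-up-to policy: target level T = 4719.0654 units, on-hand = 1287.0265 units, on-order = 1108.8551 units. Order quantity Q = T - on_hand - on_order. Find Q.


Inventory position = OH + OO = 1287.0265 + 1108.8551 = 2395.8816
Q = 4719.0654 - 2395.8816 = 2323.1838

2323.1838 units


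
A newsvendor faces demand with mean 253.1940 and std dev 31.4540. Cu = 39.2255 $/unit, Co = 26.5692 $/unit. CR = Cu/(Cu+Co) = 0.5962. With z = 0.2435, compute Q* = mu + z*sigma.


CR = Cu/(Cu+Co) = 39.2255/(39.2255+26.5692) = 0.5962
z = 0.2435
Q* = 253.1940 + 0.2435 * 31.4540 = 260.8530

260.8530 units


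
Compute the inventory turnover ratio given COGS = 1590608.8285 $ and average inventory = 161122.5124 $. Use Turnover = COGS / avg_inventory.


Turnover = 1590608.8285 / 161122.5124 = 9.8720

9.8720


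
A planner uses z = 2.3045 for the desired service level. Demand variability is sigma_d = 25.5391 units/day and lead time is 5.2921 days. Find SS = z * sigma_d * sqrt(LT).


sqrt(LT) = sqrt(5.2921) = 2.3005
SS = 2.3045 * 25.5391 * 2.3005 = 135.3930

135.3930 units


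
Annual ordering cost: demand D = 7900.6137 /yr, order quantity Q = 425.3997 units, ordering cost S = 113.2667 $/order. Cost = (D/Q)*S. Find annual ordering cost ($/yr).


Number of orders = D/Q = 18.5722
Cost = 18.5722 * 113.2667 = 2103.6132

2103.6132 $/yr


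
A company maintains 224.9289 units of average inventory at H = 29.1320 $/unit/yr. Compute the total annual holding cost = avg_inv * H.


Cost = 224.9289 * 29.1320 = 6552.6287

6552.6287 $/yr


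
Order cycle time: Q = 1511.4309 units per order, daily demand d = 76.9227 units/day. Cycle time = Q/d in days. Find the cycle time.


Cycle = 1511.4309 / 76.9227 = 19.6487

19.6487 days


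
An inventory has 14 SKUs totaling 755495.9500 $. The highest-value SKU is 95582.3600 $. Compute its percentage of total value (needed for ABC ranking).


Top item = 95582.3600
Total = 755495.9500
Percentage = 95582.3600 / 755495.9500 * 100 = 12.6516

12.6516%


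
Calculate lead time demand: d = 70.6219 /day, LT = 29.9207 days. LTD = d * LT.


LTD = 70.6219 * 29.9207 = 2113.0567

2113.0567 units


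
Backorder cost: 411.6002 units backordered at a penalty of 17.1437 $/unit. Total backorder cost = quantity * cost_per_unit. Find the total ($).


Total = 411.6002 * 17.1437 = 7056.3503

7056.3503 $


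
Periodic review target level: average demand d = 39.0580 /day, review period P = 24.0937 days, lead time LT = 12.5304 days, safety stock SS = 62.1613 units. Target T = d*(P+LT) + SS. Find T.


P + LT = 36.6241
d*(P+LT) = 39.0580 * 36.6241 = 1430.4641
T = 1430.4641 + 62.1613 = 1492.6254

1492.6254 units


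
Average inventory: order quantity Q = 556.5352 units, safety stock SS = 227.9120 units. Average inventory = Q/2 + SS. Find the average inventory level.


Q/2 = 278.2676
Avg = 278.2676 + 227.9120 = 506.1796

506.1796 units


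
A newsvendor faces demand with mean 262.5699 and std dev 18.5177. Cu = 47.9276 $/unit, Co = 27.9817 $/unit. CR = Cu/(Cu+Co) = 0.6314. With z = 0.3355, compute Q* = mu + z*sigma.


CR = Cu/(Cu+Co) = 47.9276/(47.9276+27.9817) = 0.6314
z = 0.3355
Q* = 262.5699 + 0.3355 * 18.5177 = 268.7826

268.7826 units


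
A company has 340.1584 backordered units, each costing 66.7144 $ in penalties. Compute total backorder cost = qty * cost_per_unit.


Total = 340.1584 * 66.7144 = 22693.4636

22693.4636 $


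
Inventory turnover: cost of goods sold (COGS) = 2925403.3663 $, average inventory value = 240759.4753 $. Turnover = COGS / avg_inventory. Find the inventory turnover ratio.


Turnover = 2925403.3663 / 240759.4753 = 12.1507

12.1507


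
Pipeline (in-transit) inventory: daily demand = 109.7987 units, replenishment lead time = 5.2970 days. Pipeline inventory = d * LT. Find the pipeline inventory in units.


Pipeline = 109.7987 * 5.2970 = 581.6037

581.6037 units


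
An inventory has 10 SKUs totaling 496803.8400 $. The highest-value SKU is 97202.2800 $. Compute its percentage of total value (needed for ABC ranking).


Top item = 97202.2800
Total = 496803.8400
Percentage = 97202.2800 / 496803.8400 * 100 = 19.5655

19.5655%


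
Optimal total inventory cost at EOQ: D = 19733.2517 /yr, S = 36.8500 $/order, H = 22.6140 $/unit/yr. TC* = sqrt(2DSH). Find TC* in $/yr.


2*D*S*H = 32888459.4657
TC* = sqrt(32888459.4657) = 5734.8461

5734.8461 $/yr


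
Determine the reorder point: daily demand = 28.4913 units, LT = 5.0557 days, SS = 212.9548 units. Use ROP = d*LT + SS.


d*LT = 28.4913 * 5.0557 = 144.0435
ROP = 144.0435 + 212.9548 = 356.9983

356.9983 units


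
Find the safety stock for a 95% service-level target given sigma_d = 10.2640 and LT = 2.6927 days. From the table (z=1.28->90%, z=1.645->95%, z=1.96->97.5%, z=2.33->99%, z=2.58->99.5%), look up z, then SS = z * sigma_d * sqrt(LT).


From the table, SL = 95% corresponds to z = 1.645
sqrt(LT) = sqrt(2.6927) = 1.6409
SS = 1.645 * 10.2640 * 1.6409 = 27.7062

27.7062 units


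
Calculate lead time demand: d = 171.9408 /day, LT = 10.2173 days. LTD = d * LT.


LTD = 171.9408 * 10.2173 = 1756.7707

1756.7707 units


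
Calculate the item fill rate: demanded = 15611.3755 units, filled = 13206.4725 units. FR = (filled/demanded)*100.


FR = 13206.4725 / 15611.3755 * 100 = 84.5952

84.5952%


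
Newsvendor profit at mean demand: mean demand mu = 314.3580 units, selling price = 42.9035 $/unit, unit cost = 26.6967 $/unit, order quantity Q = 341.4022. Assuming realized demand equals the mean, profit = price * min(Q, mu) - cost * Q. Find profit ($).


Sales at mu = min(341.4022, 314.3580) = 314.3580
Revenue = 42.9035 * 314.3580 = 13487.0585
Total cost = 26.6967 * 341.4022 = 9114.3121
Profit = 13487.0585 - 9114.3121 = 4372.7463

4372.7463 $


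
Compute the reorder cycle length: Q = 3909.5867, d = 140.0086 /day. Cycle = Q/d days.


Cycle = 3909.5867 / 140.0086 = 27.9239

27.9239 days


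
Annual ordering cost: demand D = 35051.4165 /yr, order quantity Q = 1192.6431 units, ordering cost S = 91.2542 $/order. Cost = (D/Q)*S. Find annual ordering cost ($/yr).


Number of orders = D/Q = 29.3897
Cost = 29.3897 * 91.2542 = 2681.9331

2681.9331 $/yr


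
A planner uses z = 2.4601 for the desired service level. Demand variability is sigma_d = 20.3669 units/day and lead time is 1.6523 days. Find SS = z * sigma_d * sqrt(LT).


sqrt(LT) = sqrt(1.6523) = 1.2854
SS = 2.4601 * 20.3669 * 1.2854 = 64.4054

64.4054 units


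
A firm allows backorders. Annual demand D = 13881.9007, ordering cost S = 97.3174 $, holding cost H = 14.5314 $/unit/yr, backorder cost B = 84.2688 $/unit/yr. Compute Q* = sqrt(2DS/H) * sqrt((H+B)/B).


sqrt(2DS/H) = 431.2022
sqrt((H+B)/B) = 1.0828
Q* = 431.2022 * 1.0828 = 466.9028

466.9028 units


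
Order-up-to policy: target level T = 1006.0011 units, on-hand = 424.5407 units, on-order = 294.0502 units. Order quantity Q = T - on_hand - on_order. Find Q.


Inventory position = OH + OO = 424.5407 + 294.0502 = 718.5909
Q = 1006.0011 - 718.5909 = 287.4102

287.4102 units


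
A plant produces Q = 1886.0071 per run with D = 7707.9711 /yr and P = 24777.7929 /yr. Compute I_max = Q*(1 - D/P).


D/P = 0.3111
1 - D/P = 0.6889
I_max = 1886.0071 * 0.6889 = 1299.3008

1299.3008 units


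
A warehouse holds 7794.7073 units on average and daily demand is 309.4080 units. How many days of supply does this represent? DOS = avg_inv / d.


DOS = 7794.7073 / 309.4080 = 25.1923

25.1923 days


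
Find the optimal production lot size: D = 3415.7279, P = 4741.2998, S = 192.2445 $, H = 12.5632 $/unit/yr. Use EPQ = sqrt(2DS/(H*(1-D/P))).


1 - D/P = 1 - 0.7204 = 0.2796
H*(1-D/P) = 3.5124
2DS = 1313309.8045
EPQ = sqrt(373904.8006) = 611.4776

611.4776 units


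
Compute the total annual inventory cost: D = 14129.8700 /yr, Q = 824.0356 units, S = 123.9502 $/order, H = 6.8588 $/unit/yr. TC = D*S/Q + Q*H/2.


Ordering cost = D*S/Q = 2125.3939
Holding cost = Q*H/2 = 2825.9477
TC = 2125.3939 + 2825.9477 = 4951.3416

4951.3416 $/yr


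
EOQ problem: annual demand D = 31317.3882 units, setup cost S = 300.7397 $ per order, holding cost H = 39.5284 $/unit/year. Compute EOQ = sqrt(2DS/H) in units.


2*D*S = 2 * 31317.3882 * 300.7397 = 18836763.8641
2*D*S/H = 476537.4734
EOQ = sqrt(476537.4734) = 690.3169

690.3169 units


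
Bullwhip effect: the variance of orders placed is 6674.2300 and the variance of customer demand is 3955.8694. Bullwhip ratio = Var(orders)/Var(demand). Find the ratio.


BW = 6674.2300 / 3955.8694 = 1.6872

1.6872


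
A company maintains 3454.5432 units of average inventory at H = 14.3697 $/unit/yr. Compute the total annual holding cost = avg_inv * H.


Cost = 3454.5432 * 14.3697 = 49640.7494

49640.7494 $/yr


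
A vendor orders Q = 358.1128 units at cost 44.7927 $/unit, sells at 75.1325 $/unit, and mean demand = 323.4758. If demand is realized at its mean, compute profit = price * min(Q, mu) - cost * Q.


Sales at mu = min(358.1128, 323.4758) = 323.4758
Revenue = 75.1325 * 323.4758 = 24303.5455
Total cost = 44.7927 * 358.1128 = 16040.8392
Profit = 24303.5455 - 16040.8392 = 8262.7063

8262.7063 $


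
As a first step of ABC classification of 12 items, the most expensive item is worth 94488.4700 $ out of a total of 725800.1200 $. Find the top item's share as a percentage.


Top item = 94488.4700
Total = 725800.1200
Percentage = 94488.4700 / 725800.1200 * 100 = 13.0185

13.0185%


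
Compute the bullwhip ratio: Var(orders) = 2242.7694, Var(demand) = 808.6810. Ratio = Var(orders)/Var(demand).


BW = 2242.7694 / 808.6810 = 2.7734

2.7734


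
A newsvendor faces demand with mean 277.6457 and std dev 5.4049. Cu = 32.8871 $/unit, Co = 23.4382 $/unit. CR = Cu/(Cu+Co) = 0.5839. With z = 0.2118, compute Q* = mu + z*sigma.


CR = Cu/(Cu+Co) = 32.8871/(32.8871+23.4382) = 0.5839
z = 0.2118
Q* = 277.6457 + 0.2118 * 5.4049 = 278.7905

278.7905 units


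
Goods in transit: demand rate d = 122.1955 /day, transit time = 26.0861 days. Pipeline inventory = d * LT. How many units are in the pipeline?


Pipeline = 122.1955 * 26.0861 = 3187.6040

3187.6040 units


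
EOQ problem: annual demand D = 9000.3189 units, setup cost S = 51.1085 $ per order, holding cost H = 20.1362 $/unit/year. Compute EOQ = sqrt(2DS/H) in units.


2*D*S = 2 * 9000.3189 * 51.1085 = 919985.5970
2*D*S/H = 45688.1436
EOQ = sqrt(45688.1436) = 213.7479

213.7479 units


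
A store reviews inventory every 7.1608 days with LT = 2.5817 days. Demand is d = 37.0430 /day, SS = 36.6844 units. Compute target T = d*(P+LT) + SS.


P + LT = 9.7425
d*(P+LT) = 37.0430 * 9.7425 = 360.8914
T = 360.8914 + 36.6844 = 397.5758

397.5758 units


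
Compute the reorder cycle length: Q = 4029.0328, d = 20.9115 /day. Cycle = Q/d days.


Cycle = 4029.0328 / 20.9115 = 192.6707

192.6707 days


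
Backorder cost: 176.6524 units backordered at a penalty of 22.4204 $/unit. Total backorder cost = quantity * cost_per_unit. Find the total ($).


Total = 176.6524 * 22.4204 = 3960.6175

3960.6175 $


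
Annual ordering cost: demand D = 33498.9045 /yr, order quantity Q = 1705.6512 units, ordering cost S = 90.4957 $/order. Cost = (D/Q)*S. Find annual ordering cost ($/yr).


Number of orders = D/Q = 19.6400
Cost = 19.6400 * 90.4957 = 1777.3310

1777.3310 $/yr


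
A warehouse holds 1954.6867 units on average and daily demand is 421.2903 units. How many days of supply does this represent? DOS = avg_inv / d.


DOS = 1954.6867 / 421.2903 = 4.6398

4.6398 days


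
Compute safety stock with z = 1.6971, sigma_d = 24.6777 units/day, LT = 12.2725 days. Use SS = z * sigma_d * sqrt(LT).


sqrt(LT) = sqrt(12.2725) = 3.5032
SS = 1.6971 * 24.6777 * 3.5032 = 146.7164

146.7164 units


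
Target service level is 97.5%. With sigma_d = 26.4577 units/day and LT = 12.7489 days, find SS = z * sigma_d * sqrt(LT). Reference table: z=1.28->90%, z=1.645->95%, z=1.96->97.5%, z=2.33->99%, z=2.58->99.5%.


From the table, SL = 97.5% corresponds to z = 1.96
sqrt(LT) = sqrt(12.7489) = 3.5706
SS = 1.96 * 26.4577 * 3.5706 = 185.1589

185.1589 units


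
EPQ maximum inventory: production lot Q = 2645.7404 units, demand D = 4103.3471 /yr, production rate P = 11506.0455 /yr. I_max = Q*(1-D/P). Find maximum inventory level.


D/P = 0.3566
1 - D/P = 0.6434
I_max = 2645.7404 * 0.6434 = 1702.2024

1702.2024 units


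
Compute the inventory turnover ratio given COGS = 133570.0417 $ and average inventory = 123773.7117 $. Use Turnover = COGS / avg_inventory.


Turnover = 133570.0417 / 123773.7117 = 1.0791

1.0791


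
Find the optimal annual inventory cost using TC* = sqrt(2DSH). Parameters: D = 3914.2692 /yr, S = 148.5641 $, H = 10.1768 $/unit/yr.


2*D*S*H = 11836023.0470
TC* = sqrt(11836023.0470) = 3440.3522

3440.3522 $/yr


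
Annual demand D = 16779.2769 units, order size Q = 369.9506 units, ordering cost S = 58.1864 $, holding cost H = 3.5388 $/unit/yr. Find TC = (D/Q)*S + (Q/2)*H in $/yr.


Ordering cost = D*S/Q = 2639.0705
Holding cost = Q*H/2 = 654.5906
TC = 2639.0705 + 654.5906 = 3293.6611

3293.6611 $/yr


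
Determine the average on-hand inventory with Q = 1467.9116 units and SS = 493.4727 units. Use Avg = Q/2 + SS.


Q/2 = 733.9558
Avg = 733.9558 + 493.4727 = 1227.4285

1227.4285 units


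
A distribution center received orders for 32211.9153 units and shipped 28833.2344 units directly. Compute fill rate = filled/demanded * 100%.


FR = 28833.2344 / 32211.9153 * 100 = 89.5111

89.5111%


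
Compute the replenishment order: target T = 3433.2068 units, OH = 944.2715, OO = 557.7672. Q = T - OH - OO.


Inventory position = OH + OO = 944.2715 + 557.7672 = 1502.0387
Q = 3433.2068 - 1502.0387 = 1931.1681

1931.1681 units


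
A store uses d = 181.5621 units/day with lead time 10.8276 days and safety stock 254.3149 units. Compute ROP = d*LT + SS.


d*LT = 181.5621 * 10.8276 = 1965.8818
ROP = 1965.8818 + 254.3149 = 2220.1967

2220.1967 units


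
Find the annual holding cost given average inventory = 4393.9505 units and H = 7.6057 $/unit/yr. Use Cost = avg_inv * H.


Cost = 4393.9505 * 7.6057 = 33419.0693

33419.0693 $/yr


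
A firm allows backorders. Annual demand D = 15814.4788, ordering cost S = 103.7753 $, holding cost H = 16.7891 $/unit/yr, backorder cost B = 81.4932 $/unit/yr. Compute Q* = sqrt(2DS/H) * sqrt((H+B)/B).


sqrt(2DS/H) = 442.1562
sqrt((H+B)/B) = 1.0982
Q* = 442.1562 * 1.0982 = 485.5710

485.5710 units


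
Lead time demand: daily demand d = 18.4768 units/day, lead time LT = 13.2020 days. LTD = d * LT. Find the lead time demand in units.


LTD = 18.4768 * 13.2020 = 243.9307

243.9307 units


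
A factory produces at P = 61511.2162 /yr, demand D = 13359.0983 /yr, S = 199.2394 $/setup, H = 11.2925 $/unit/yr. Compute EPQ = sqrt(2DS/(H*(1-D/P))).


1 - D/P = 1 - 0.2172 = 0.7828
H*(1-D/P) = 8.8400
2DS = 5323317.4597
EPQ = sqrt(602186.7389) = 776.0069

776.0069 units


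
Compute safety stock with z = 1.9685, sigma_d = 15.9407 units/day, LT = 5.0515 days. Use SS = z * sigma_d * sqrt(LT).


sqrt(LT) = sqrt(5.0515) = 2.2476
SS = 1.9685 * 15.9407 * 2.2476 = 70.5266

70.5266 units


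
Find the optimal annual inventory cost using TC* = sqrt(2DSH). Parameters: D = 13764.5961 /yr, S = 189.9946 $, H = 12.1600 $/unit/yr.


2*D*S*H = 63601637.9820
TC* = sqrt(63601637.9820) = 7975.0635

7975.0635 $/yr


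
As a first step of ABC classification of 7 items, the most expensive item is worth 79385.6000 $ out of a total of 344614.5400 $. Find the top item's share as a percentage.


Top item = 79385.6000
Total = 344614.5400
Percentage = 79385.6000 / 344614.5400 * 100 = 23.0361

23.0361%


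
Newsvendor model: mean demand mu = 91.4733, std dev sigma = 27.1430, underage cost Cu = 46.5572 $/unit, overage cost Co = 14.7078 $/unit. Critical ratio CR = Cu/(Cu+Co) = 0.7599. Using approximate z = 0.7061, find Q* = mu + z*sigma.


CR = Cu/(Cu+Co) = 46.5572/(46.5572+14.7078) = 0.7599
z = 0.7061
Q* = 91.4733 + 0.7061 * 27.1430 = 110.6390

110.6390 units


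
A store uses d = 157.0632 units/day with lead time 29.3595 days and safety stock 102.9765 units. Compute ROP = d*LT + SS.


d*LT = 157.0632 * 29.3595 = 4611.2970
ROP = 4611.2970 + 102.9765 = 4714.2735

4714.2735 units


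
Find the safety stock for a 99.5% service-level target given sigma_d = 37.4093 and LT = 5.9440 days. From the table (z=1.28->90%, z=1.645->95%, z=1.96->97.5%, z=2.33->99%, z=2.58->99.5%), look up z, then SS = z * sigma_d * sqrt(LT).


From the table, SL = 99.5% corresponds to z = 2.58
sqrt(LT) = sqrt(5.9440) = 2.4380
SS = 2.58 * 37.4093 * 2.4380 = 235.3091

235.3091 units


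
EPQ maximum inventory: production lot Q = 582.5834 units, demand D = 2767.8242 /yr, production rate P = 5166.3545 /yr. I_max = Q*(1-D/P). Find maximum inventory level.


D/P = 0.5357
1 - D/P = 0.4643
I_max = 582.5834 * 0.4643 = 270.4700

270.4700 units
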